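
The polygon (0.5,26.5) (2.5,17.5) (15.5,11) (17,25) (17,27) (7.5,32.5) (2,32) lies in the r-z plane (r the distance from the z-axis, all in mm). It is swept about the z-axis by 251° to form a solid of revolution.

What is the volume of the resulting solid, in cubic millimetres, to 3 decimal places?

Volume = 9814.582 mm³

Profile (r,z), 7 vertices: (0.5,26.5) (2.5,17.5) (15.5,11) (17,25) (17,27) (7.5,32.5) (2,32)
edge 0: (0.5,26.5)→(2.5,17.5)  cross = 0.5·17.5 − 2.5·26.5 = -57.5000; (r_i+r_j)·cross = 3·-57.5000 = -172.5000
edge 1: (2.5,17.5)→(15.5,11)  cross = 2.5·11 − 15.5·17.5 = -243.7500; (r_i+r_j)·cross = 18·-243.7500 = -4387.5000
edge 2: (15.5,11)→(17,25)  cross = 15.5·25 − 17·11 = 200.5000; (r_i+r_j)·cross = 32.5·200.5000 = 6516.2500
edge 3: (17,25)→(17,27)  cross = 17·27 − 17·25 = 34.0000; (r_i+r_j)·cross = 34·34.0000 = 1156.0000
edge 4: (17,27)→(7.5,32.5)  cross = 17·32.5 − 7.5·27 = 350.0000; (r_i+r_j)·cross = 24.5·350.0000 = 8575.0000
edge 5: (7.5,32.5)→(2,32)  cross = 7.5·32 − 2·32.5 = 175.0000; (r_i+r_j)·cross = 9.5·175.0000 = 1662.5000
edge 6: (2,32)→(0.5,26.5)  cross = 2·26.5 − 0.5·32 = 37.0000; (r_i+r_j)·cross = 2.5·37.0000 = 92.5000
Σcross = 495.2500 → A = |Σcross|/2 = 247.6250 mm²
Σ(r_i+r_j)·cross = 13442.2500 → first moment M = |Σ|/6 = 2240.3750
R_c = M/A = 2240.3750/247.6250 = 9.0475 mm
θ = 251° = 4.380776 rad
V = θ·R_c·A = 4.380776·9.0475·247.6250 = 9814.582 mm³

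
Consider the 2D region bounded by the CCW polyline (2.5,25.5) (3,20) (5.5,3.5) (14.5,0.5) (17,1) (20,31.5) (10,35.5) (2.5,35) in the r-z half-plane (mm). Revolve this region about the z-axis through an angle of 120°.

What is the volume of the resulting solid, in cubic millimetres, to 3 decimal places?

Profile (r,z), 8 vertices: (2.5,25.5) (3,20) (5.5,3.5) (14.5,0.5) (17,1) (20,31.5) (10,35.5) (2.5,35)
edge 0: (2.5,25.5)→(3,20)  cross = 2.5·20 − 3·25.5 = -26.5000; (r_i+r_j)·cross = 5.5·-26.5000 = -145.7500
edge 1: (3,20)→(5.5,3.5)  cross = 3·3.5 − 5.5·20 = -99.5000; (r_i+r_j)·cross = 8.5·-99.5000 = -845.7500
edge 2: (5.5,3.5)→(14.5,0.5)  cross = 5.5·0.5 − 14.5·3.5 = -48.0000; (r_i+r_j)·cross = 20·-48.0000 = -960.0000
edge 3: (14.5,0.5)→(17,1)  cross = 14.5·1 − 17·0.5 = 6.0000; (r_i+r_j)·cross = 31.5·6.0000 = 189.0000
edge 4: (17,1)→(20,31.5)  cross = 17·31.5 − 20·1 = 515.5000; (r_i+r_j)·cross = 37·515.5000 = 19073.5000
edge 5: (20,31.5)→(10,35.5)  cross = 20·35.5 − 10·31.5 = 395.0000; (r_i+r_j)·cross = 30·395.0000 = 11850.0000
edge 6: (10,35.5)→(2.5,35)  cross = 10·35 − 2.5·35.5 = 261.2500; (r_i+r_j)·cross = 12.5·261.2500 = 3265.6250
edge 7: (2.5,35)→(2.5,25.5)  cross = 2.5·25.5 − 2.5·35 = -23.7500; (r_i+r_j)·cross = 5·-23.7500 = -118.7500
Σcross = 980.0000 → A = |Σcross|/2 = 490.0000 mm²
Σ(r_i+r_j)·cross = 32307.8750 → first moment M = |Σ|/6 = 5384.6458
R_c = M/A = 5384.6458/490.0000 = 10.9891 mm
θ = 120° = 2.094395 rad
V = θ·R_c·A = 2.094395·10.9891·490.0000 = 11277.576 mm³

Volume = 11277.576 mm³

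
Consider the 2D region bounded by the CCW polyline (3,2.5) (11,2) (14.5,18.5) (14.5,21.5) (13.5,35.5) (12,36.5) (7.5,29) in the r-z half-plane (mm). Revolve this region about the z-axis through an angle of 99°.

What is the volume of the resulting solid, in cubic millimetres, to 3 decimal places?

Volume = 4069.040 mm³

Profile (r,z), 7 vertices: (3,2.5) (11,2) (14.5,18.5) (14.5,21.5) (13.5,35.5) (12,36.5) (7.5,29)
edge 0: (3,2.5)→(11,2)  cross = 3·2 − 11·2.5 = -21.5000; (r_i+r_j)·cross = 14·-21.5000 = -301.0000
edge 1: (11,2)→(14.5,18.5)  cross = 11·18.5 − 14.5·2 = 174.5000; (r_i+r_j)·cross = 25.5·174.5000 = 4449.7500
edge 2: (14.5,18.5)→(14.5,21.5)  cross = 14.5·21.5 − 14.5·18.5 = 43.5000; (r_i+r_j)·cross = 29·43.5000 = 1261.5000
edge 3: (14.5,21.5)→(13.5,35.5)  cross = 14.5·35.5 − 13.5·21.5 = 224.5000; (r_i+r_j)·cross = 28·224.5000 = 6286.0000
edge 4: (13.5,35.5)→(12,36.5)  cross = 13.5·36.5 − 12·35.5 = 66.7500; (r_i+r_j)·cross = 25.5·66.7500 = 1702.1250
edge 5: (12,36.5)→(7.5,29)  cross = 12·29 − 7.5·36.5 = 74.2500; (r_i+r_j)·cross = 19.5·74.2500 = 1447.8750
edge 6: (7.5,29)→(3,2.5)  cross = 7.5·2.5 − 3·29 = -68.2500; (r_i+r_j)·cross = 10.5·-68.2500 = -716.6250
Σcross = 493.7500 → A = |Σcross|/2 = 246.8750 mm²
Σ(r_i+r_j)·cross = 14129.6250 → first moment M = |Σ|/6 = 2354.9375
R_c = M/A = 2354.9375/246.8750 = 9.5390 mm
θ = 99° = 1.727876 rad
V = θ·R_c·A = 1.727876·9.5390·246.8750 = 4069.040 mm³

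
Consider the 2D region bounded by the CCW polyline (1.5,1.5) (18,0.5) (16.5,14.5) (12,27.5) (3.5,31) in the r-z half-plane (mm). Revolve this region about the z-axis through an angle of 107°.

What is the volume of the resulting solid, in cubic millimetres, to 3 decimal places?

Profile (r,z), 5 vertices: (1.5,1.5) (18,0.5) (16.5,14.5) (12,27.5) (3.5,31)
edge 0: (1.5,1.5)→(18,0.5)  cross = 1.5·0.5 − 18·1.5 = -26.2500; (r_i+r_j)·cross = 19.5·-26.2500 = -511.8750
edge 1: (18,0.5)→(16.5,14.5)  cross = 18·14.5 − 16.5·0.5 = 252.7500; (r_i+r_j)·cross = 34.5·252.7500 = 8719.8750
edge 2: (16.5,14.5)→(12,27.5)  cross = 16.5·27.5 − 12·14.5 = 279.7500; (r_i+r_j)·cross = 28.5·279.7500 = 7972.8750
edge 3: (12,27.5)→(3.5,31)  cross = 12·31 − 3.5·27.5 = 275.7500; (r_i+r_j)·cross = 15.5·275.7500 = 4274.1250
edge 4: (3.5,31)→(1.5,1.5)  cross = 3.5·1.5 − 1.5·31 = -41.2500; (r_i+r_j)·cross = 5·-41.2500 = -206.2500
Σcross = 740.7500 → A = |Σcross|/2 = 370.3750 mm²
Σ(r_i+r_j)·cross = 20248.7500 → first moment M = |Σ|/6 = 3374.7917
R_c = M/A = 3374.7917/370.3750 = 9.1118 mm
θ = 107° = 1.867502 rad
V = θ·R_c·A = 1.867502·9.1118·370.3750 = 6302.431 mm³

Volume = 6302.431 mm³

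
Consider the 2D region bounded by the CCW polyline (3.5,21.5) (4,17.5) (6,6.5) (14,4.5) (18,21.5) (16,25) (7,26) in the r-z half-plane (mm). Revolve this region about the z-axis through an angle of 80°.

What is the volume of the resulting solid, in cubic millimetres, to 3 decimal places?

Profile (r,z), 7 vertices: (3.5,21.5) (4,17.5) (6,6.5) (14,4.5) (18,21.5) (16,25) (7,26)
edge 0: (3.5,21.5)→(4,17.5)  cross = 3.5·17.5 − 4·21.5 = -24.7500; (r_i+r_j)·cross = 7.5·-24.7500 = -185.6250
edge 1: (4,17.5)→(6,6.5)  cross = 4·6.5 − 6·17.5 = -79.0000; (r_i+r_j)·cross = 10·-79.0000 = -790.0000
edge 2: (6,6.5)→(14,4.5)  cross = 6·4.5 − 14·6.5 = -64.0000; (r_i+r_j)·cross = 20·-64.0000 = -1280.0000
edge 3: (14,4.5)→(18,21.5)  cross = 14·21.5 − 18·4.5 = 220.0000; (r_i+r_j)·cross = 32·220.0000 = 7040.0000
edge 4: (18,21.5)→(16,25)  cross = 18·25 − 16·21.5 = 106.0000; (r_i+r_j)·cross = 34·106.0000 = 3604.0000
edge 5: (16,25)→(7,26)  cross = 16·26 − 7·25 = 241.0000; (r_i+r_j)·cross = 23·241.0000 = 5543.0000
edge 6: (7,26)→(3.5,21.5)  cross = 7·21.5 − 3.5·26 = 59.5000; (r_i+r_j)·cross = 10.5·59.5000 = 624.7500
Σcross = 458.7500 → A = |Σcross|/2 = 229.3750 mm²
Σ(r_i+r_j)·cross = 14556.1250 → first moment M = |Σ|/6 = 2426.0208
R_c = M/A = 2426.0208/229.3750 = 10.5767 mm
θ = 80° = 1.396263 rad
V = θ·R_c·A = 1.396263·10.5767·229.3750 = 3387.364 mm³

Volume = 3387.364 mm³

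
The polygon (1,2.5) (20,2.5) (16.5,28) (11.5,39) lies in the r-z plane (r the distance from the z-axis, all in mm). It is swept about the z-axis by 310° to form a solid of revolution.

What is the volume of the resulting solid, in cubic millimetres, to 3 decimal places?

Profile (r,z), 4 vertices: (1,2.5) (20,2.5) (16.5,28) (11.5,39)
edge 0: (1,2.5)→(20,2.5)  cross = 1·2.5 − 20·2.5 = -47.5000; (r_i+r_j)·cross = 21·-47.5000 = -997.5000
edge 1: (20,2.5)→(16.5,28)  cross = 20·28 − 16.5·2.5 = 518.7500; (r_i+r_j)·cross = 36.5·518.7500 = 18934.3750
edge 2: (16.5,28)→(11.5,39)  cross = 16.5·39 − 11.5·28 = 321.5000; (r_i+r_j)·cross = 28·321.5000 = 9002.0000
edge 3: (11.5,39)→(1,2.5)  cross = 11.5·2.5 − 1·39 = -10.2500; (r_i+r_j)·cross = 12.5·-10.2500 = -128.1250
Σcross = 782.5000 → A = |Σcross|/2 = 391.2500 mm²
Σ(r_i+r_j)·cross = 26810.7500 → first moment M = |Σ|/6 = 4468.4583
R_c = M/A = 4468.4583/391.2500 = 11.4210 mm
θ = 310° = 5.410521 rad
V = θ·R_c·A = 5.410521·11.4210·391.2500 = 24176.686 mm³

Volume = 24176.686 mm³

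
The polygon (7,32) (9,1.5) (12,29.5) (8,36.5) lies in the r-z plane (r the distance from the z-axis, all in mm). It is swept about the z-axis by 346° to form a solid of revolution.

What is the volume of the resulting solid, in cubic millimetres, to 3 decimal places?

Volume = 4836.104 mm³

Profile (r,z), 4 vertices: (7,32) (9,1.5) (12,29.5) (8,36.5)
edge 0: (7,32)→(9,1.5)  cross = 7·1.5 − 9·32 = -277.5000; (r_i+r_j)·cross = 16·-277.5000 = -4440.0000
edge 1: (9,1.5)→(12,29.5)  cross = 9·29.5 − 12·1.5 = 247.5000; (r_i+r_j)·cross = 21·247.5000 = 5197.5000
edge 2: (12,29.5)→(8,36.5)  cross = 12·36.5 − 8·29.5 = 202.0000; (r_i+r_j)·cross = 20·202.0000 = 4040.0000
edge 3: (8,36.5)→(7,32)  cross = 8·32 − 7·36.5 = 0.5000; (r_i+r_j)·cross = 15·0.5000 = 7.5000
Σcross = 172.5000 → A = |Σcross|/2 = 86.2500 mm²
Σ(r_i+r_j)·cross = 4805.0000 → first moment M = |Σ|/6 = 800.8333
R_c = M/A = 800.8333/86.2500 = 9.2850 mm
θ = 346° = 6.038839 rad
V = θ·R_c·A = 6.038839·9.2850·86.2500 = 4836.104 mm³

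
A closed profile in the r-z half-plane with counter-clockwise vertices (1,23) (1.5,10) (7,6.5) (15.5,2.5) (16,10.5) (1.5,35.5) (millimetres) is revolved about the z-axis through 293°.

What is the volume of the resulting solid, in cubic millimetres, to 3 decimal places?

Volume = 9445.216 mm³

Profile (r,z), 6 vertices: (1,23) (1.5,10) (7,6.5) (15.5,2.5) (16,10.5) (1.5,35.5)
edge 0: (1,23)→(1.5,10)  cross = 1·10 − 1.5·23 = -24.5000; (r_i+r_j)·cross = 2.5·-24.5000 = -61.2500
edge 1: (1.5,10)→(7,6.5)  cross = 1.5·6.5 − 7·10 = -60.2500; (r_i+r_j)·cross = 8.5·-60.2500 = -512.1250
edge 2: (7,6.5)→(15.5,2.5)  cross = 7·2.5 − 15.5·6.5 = -83.2500; (r_i+r_j)·cross = 22.5·-83.2500 = -1873.1250
edge 3: (15.5,2.5)→(16,10.5)  cross = 15.5·10.5 − 16·2.5 = 122.7500; (r_i+r_j)·cross = 31.5·122.7500 = 3866.6250
edge 4: (16,10.5)→(1.5,35.5)  cross = 16·35.5 − 1.5·10.5 = 552.2500; (r_i+r_j)·cross = 17.5·552.2500 = 9664.3750
edge 5: (1.5,35.5)→(1,23)  cross = 1.5·23 − 1·35.5 = -1.0000; (r_i+r_j)·cross = 2.5·-1.0000 = -2.5000
Σcross = 506.0000 → A = |Σcross|/2 = 253.0000 mm²
Σ(r_i+r_j)·cross = 11082.0000 → first moment M = |Σ|/6 = 1847.0000
R_c = M/A = 1847.0000/253.0000 = 7.3004 mm
θ = 293° = 5.113815 rad
V = θ·R_c·A = 5.113815·7.3004·253.0000 = 9445.216 mm³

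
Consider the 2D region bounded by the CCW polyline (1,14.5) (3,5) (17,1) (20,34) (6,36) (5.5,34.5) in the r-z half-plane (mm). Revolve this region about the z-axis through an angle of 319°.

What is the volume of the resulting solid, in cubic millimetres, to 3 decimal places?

Profile (r,z), 6 vertices: (1,14.5) (3,5) (17,1) (20,34) (6,36) (5.5,34.5)
edge 0: (1,14.5)→(3,5)  cross = 1·5 − 3·14.5 = -38.5000; (r_i+r_j)·cross = 4·-38.5000 = -154.0000
edge 1: (3,5)→(17,1)  cross = 3·1 − 17·5 = -82.0000; (r_i+r_j)·cross = 20·-82.0000 = -1640.0000
edge 2: (17,1)→(20,34)  cross = 17·34 − 20·1 = 558.0000; (r_i+r_j)·cross = 37·558.0000 = 20646.0000
edge 3: (20,34)→(6,36)  cross = 20·36 − 6·34 = 516.0000; (r_i+r_j)·cross = 26·516.0000 = 13416.0000
edge 4: (6,36)→(5.5,34.5)  cross = 6·34.5 − 5.5·36 = 9.0000; (r_i+r_j)·cross = 11.5·9.0000 = 103.5000
edge 5: (5.5,34.5)→(1,14.5)  cross = 5.5·14.5 − 1·34.5 = 45.2500; (r_i+r_j)·cross = 6.5·45.2500 = 294.1250
Σcross = 1007.7500 → A = |Σcross|/2 = 503.8750 mm²
Σ(r_i+r_j)·cross = 32665.6250 → first moment M = |Σ|/6 = 5444.2708
R_c = M/A = 5444.2708/503.8750 = 10.8048 mm
θ = 319° = 5.567600 rad
V = θ·R_c·A = 5.567600·10.8048·503.8750 = 30311.524 mm³

Volume = 30311.524 mm³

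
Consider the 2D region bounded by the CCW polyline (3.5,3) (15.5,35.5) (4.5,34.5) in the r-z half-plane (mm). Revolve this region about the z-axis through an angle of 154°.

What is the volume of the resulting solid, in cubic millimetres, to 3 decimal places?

Profile (r,z), 3 vertices: (3.5,3) (15.5,35.5) (4.5,34.5)
edge 0: (3.5,3)→(15.5,35.5)  cross = 3.5·35.5 − 15.5·3 = 77.7500; (r_i+r_j)·cross = 19·77.7500 = 1477.2500
edge 1: (15.5,35.5)→(4.5,34.5)  cross = 15.5·34.5 − 4.5·35.5 = 375.0000; (r_i+r_j)·cross = 20·375.0000 = 7500.0000
edge 2: (4.5,34.5)→(3.5,3)  cross = 4.5·3 − 3.5·34.5 = -107.2500; (r_i+r_j)·cross = 8·-107.2500 = -858.0000
Σcross = 345.5000 → A = |Σcross|/2 = 172.7500 mm²
Σ(r_i+r_j)·cross = 8119.2500 → first moment M = |Σ|/6 = 1353.2083
R_c = M/A = 1353.2083/172.7500 = 7.8333 mm
θ = 154° = 2.687807 rad
V = θ·R_c·A = 2.687807·7.8333·172.7500 = 3637.163 mm³

Volume = 3637.163 mm³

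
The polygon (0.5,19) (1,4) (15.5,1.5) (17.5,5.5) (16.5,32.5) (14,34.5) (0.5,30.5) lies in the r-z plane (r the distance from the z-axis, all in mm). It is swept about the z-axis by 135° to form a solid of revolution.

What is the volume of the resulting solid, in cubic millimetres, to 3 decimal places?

Profile (r,z), 7 vertices: (0.5,19) (1,4) (15.5,1.5) (17.5,5.5) (16.5,32.5) (14,34.5) (0.5,30.5)
edge 0: (0.5,19)→(1,4)  cross = 0.5·4 − 1·19 = -17.0000; (r_i+r_j)·cross = 1.5·-17.0000 = -25.5000
edge 1: (1,4)→(15.5,1.5)  cross = 1·1.5 − 15.5·4 = -60.5000; (r_i+r_j)·cross = 16.5·-60.5000 = -998.2500
edge 2: (15.5,1.5)→(17.5,5.5)  cross = 15.5·5.5 − 17.5·1.5 = 59.0000; (r_i+r_j)·cross = 33·59.0000 = 1947.0000
edge 3: (17.5,5.5)→(16.5,32.5)  cross = 17.5·32.5 − 16.5·5.5 = 478.0000; (r_i+r_j)·cross = 34·478.0000 = 16252.0000
edge 4: (16.5,32.5)→(14,34.5)  cross = 16.5·34.5 − 14·32.5 = 114.2500; (r_i+r_j)·cross = 30.5·114.2500 = 3484.6250
edge 5: (14,34.5)→(0.5,30.5)  cross = 14·30.5 − 0.5·34.5 = 409.7500; (r_i+r_j)·cross = 14.5·409.7500 = 5941.3750
edge 6: (0.5,30.5)→(0.5,19)  cross = 0.5·19 − 0.5·30.5 = -5.7500; (r_i+r_j)·cross = 1·-5.7500 = -5.7500
Σcross = 977.7500 → A = |Σcross|/2 = 488.8750 mm²
Σ(r_i+r_j)·cross = 26595.5000 → first moment M = |Σ|/6 = 4432.5833
R_c = M/A = 4432.5833/488.8750 = 9.0669 mm
θ = 135° = 2.356194 rad
V = θ·R_c·A = 2.356194·9.0669·488.8750 = 10444.028 mm³

Volume = 10444.028 mm³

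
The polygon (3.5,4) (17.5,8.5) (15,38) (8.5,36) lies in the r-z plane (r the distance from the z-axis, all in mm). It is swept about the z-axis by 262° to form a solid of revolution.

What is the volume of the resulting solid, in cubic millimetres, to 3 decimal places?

Profile (r,z), 4 vertices: (3.5,4) (17.5,8.5) (15,38) (8.5,36)
edge 0: (3.5,4)→(17.5,8.5)  cross = 3.5·8.5 − 17.5·4 = -40.2500; (r_i+r_j)·cross = 21·-40.2500 = -845.2500
edge 1: (17.5,8.5)→(15,38)  cross = 17.5·38 − 15·8.5 = 537.5000; (r_i+r_j)·cross = 32.5·537.5000 = 17468.7500
edge 2: (15,38)→(8.5,36)  cross = 15·36 − 8.5·38 = 217.0000; (r_i+r_j)·cross = 23.5·217.0000 = 5099.5000
edge 3: (8.5,36)→(3.5,4)  cross = 8.5·4 − 3.5·36 = -92.0000; (r_i+r_j)·cross = 12·-92.0000 = -1104.0000
Σcross = 622.2500 → A = |Σcross|/2 = 311.1250 mm²
Σ(r_i+r_j)·cross = 20619.0000 → first moment M = |Σ|/6 = 3436.5000
R_c = M/A = 3436.5000/311.1250 = 11.0454 mm
θ = 262° = 4.572763 rad
V = θ·R_c·A = 4.572763·11.0454·311.1250 = 15714.299 mm³

Volume = 15714.299 mm³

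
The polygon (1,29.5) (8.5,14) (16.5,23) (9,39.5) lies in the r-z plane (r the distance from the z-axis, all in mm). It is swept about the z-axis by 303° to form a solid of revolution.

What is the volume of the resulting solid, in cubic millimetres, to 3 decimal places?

Volume = 9223.319 mm³

Profile (r,z), 4 vertices: (1,29.5) (8.5,14) (16.5,23) (9,39.5)
edge 0: (1,29.5)→(8.5,14)  cross = 1·14 − 8.5·29.5 = -236.7500; (r_i+r_j)·cross = 9.5·-236.7500 = -2249.1250
edge 1: (8.5,14)→(16.5,23)  cross = 8.5·23 − 16.5·14 = -35.5000; (r_i+r_j)·cross = 25·-35.5000 = -887.5000
edge 2: (16.5,23)→(9,39.5)  cross = 16.5·39.5 − 9·23 = 444.7500; (r_i+r_j)·cross = 25.5·444.7500 = 11341.1250
edge 3: (9,39.5)→(1,29.5)  cross = 9·29.5 − 1·39.5 = 226.0000; (r_i+r_j)·cross = 10·226.0000 = 2260.0000
Σcross = 398.5000 → A = |Σcross|/2 = 199.2500 mm²
Σ(r_i+r_j)·cross = 10464.5000 → first moment M = |Σ|/6 = 1744.0833
R_c = M/A = 1744.0833/199.2500 = 8.7532 mm
θ = 303° = 5.288348 rad
V = θ·R_c·A = 5.288348·8.7532·199.2500 = 9223.319 mm³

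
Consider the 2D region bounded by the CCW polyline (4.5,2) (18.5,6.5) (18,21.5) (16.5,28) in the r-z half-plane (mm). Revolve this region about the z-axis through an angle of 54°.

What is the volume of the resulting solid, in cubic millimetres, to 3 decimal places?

Volume = 2083.701 mm³

Profile (r,z), 4 vertices: (4.5,2) (18.5,6.5) (18,21.5) (16.5,28)
edge 0: (4.5,2)→(18.5,6.5)  cross = 4.5·6.5 − 18.5·2 = -7.7500; (r_i+r_j)·cross = 23·-7.7500 = -178.2500
edge 1: (18.5,6.5)→(18,21.5)  cross = 18.5·21.5 − 18·6.5 = 280.7500; (r_i+r_j)·cross = 36.5·280.7500 = 10247.3750
edge 2: (18,21.5)→(16.5,28)  cross = 18·28 − 16.5·21.5 = 149.2500; (r_i+r_j)·cross = 34.5·149.2500 = 5149.1250
edge 3: (16.5,28)→(4.5,2)  cross = 16.5·2 − 4.5·28 = -93.0000; (r_i+r_j)·cross = 21·-93.0000 = -1953.0000
Σcross = 329.2500 → A = |Σcross|/2 = 164.6250 mm²
Σ(r_i+r_j)·cross = 13265.2500 → first moment M = |Σ|/6 = 2210.8750
R_c = M/A = 2210.8750/164.6250 = 13.4298 mm
θ = 54° = 0.942478 rad
V = θ·R_c·A = 0.942478·13.4298·164.6250 = 2083.701 mm³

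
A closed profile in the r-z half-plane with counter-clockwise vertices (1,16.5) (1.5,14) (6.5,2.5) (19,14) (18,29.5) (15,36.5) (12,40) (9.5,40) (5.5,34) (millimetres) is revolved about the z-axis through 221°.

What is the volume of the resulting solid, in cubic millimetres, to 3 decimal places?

Profile (r,z), 9 vertices: (1,16.5) (1.5,14) (6.5,2.5) (19,14) (18,29.5) (15,36.5) (12,40) (9.5,40) (5.5,34)
edge 0: (1,16.5)→(1.5,14)  cross = 1·14 − 1.5·16.5 = -10.7500; (r_i+r_j)·cross = 2.5·-10.7500 = -26.8750
edge 1: (1.5,14)→(6.5,2.5)  cross = 1.5·2.5 − 6.5·14 = -87.2500; (r_i+r_j)·cross = 8·-87.2500 = -698.0000
edge 2: (6.5,2.5)→(19,14)  cross = 6.5·14 − 19·2.5 = 43.5000; (r_i+r_j)·cross = 25.5·43.5000 = 1109.2500
edge 3: (19,14)→(18,29.5)  cross = 19·29.5 − 18·14 = 308.5000; (r_i+r_j)·cross = 37·308.5000 = 11414.5000
edge 4: (18,29.5)→(15,36.5)  cross = 18·36.5 − 15·29.5 = 214.5000; (r_i+r_j)·cross = 33·214.5000 = 7078.5000
edge 5: (15,36.5)→(12,40)  cross = 15·40 − 12·36.5 = 162.0000; (r_i+r_j)·cross = 27·162.0000 = 4374.0000
edge 6: (12,40)→(9.5,40)  cross = 12·40 − 9.5·40 = 100.0000; (r_i+r_j)·cross = 21.5·100.0000 = 2150.0000
edge 7: (9.5,40)→(5.5,34)  cross = 9.5·34 − 5.5·40 = 103.0000; (r_i+r_j)·cross = 15·103.0000 = 1545.0000
edge 8: (5.5,34)→(1,16.5)  cross = 5.5·16.5 − 1·34 = 56.7500; (r_i+r_j)·cross = 6.5·56.7500 = 368.8750
Σcross = 890.2500 → A = |Σcross|/2 = 445.1250 mm²
Σ(r_i+r_j)·cross = 27315.2500 → first moment M = |Σ|/6 = 4552.5417
R_c = M/A = 4552.5417/445.1250 = 10.2276 mm
θ = 221° = 3.857178 rad
V = θ·R_c·A = 3.857178·10.2276·445.1250 = 17559.962 mm³

Volume = 17559.962 mm³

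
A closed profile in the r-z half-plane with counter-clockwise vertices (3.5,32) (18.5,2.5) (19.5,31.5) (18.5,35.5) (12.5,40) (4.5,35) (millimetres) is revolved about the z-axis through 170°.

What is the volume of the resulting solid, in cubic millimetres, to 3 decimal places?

Volume = 12538.176 mm³

Profile (r,z), 6 vertices: (3.5,32) (18.5,2.5) (19.5,31.5) (18.5,35.5) (12.5,40) (4.5,35)
edge 0: (3.5,32)→(18.5,2.5)  cross = 3.5·2.5 − 18.5·32 = -583.2500; (r_i+r_j)·cross = 22·-583.2500 = -12831.5000
edge 1: (18.5,2.5)→(19.5,31.5)  cross = 18.5·31.5 − 19.5·2.5 = 534.0000; (r_i+r_j)·cross = 38·534.0000 = 20292.0000
edge 2: (19.5,31.5)→(18.5,35.5)  cross = 19.5·35.5 − 18.5·31.5 = 109.5000; (r_i+r_j)·cross = 38·109.5000 = 4161.0000
edge 3: (18.5,35.5)→(12.5,40)  cross = 18.5·40 − 12.5·35.5 = 296.2500; (r_i+r_j)·cross = 31·296.2500 = 9183.7500
edge 4: (12.5,40)→(4.5,35)  cross = 12.5·35 − 4.5·40 = 257.5000; (r_i+r_j)·cross = 17·257.5000 = 4377.5000
edge 5: (4.5,35)→(3.5,32)  cross = 4.5·32 − 3.5·35 = 21.5000; (r_i+r_j)·cross = 8·21.5000 = 172.0000
Σcross = 635.5000 → A = |Σcross|/2 = 317.7500 mm²
Σ(r_i+r_j)·cross = 25354.7500 → first moment M = |Σ|/6 = 4225.7917
R_c = M/A = 4225.7917/317.7500 = 13.2991 mm
θ = 170° = 2.967060 rad
V = θ·R_c·A = 2.967060·13.2991·317.7500 = 12538.176 mm³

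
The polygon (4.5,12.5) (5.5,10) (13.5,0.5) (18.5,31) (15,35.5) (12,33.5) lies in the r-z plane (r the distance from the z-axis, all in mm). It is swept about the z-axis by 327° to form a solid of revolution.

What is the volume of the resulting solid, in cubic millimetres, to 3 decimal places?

Volume = 17904.046 mm³

Profile (r,z), 6 vertices: (4.5,12.5) (5.5,10) (13.5,0.5) (18.5,31) (15,35.5) (12,33.5)
edge 0: (4.5,12.5)→(5.5,10)  cross = 4.5·10 − 5.5·12.5 = -23.7500; (r_i+r_j)·cross = 10·-23.7500 = -237.5000
edge 1: (5.5,10)→(13.5,0.5)  cross = 5.5·0.5 − 13.5·10 = -132.2500; (r_i+r_j)·cross = 19·-132.2500 = -2512.7500
edge 2: (13.5,0.5)→(18.5,31)  cross = 13.5·31 − 18.5·0.5 = 409.2500; (r_i+r_j)·cross = 32·409.2500 = 13096.0000
edge 3: (18.5,31)→(15,35.5)  cross = 18.5·35.5 − 15·31 = 191.7500; (r_i+r_j)·cross = 33.5·191.7500 = 6423.6250
edge 4: (15,35.5)→(12,33.5)  cross = 15·33.5 − 12·35.5 = 76.5000; (r_i+r_j)·cross = 27·76.5000 = 2065.5000
edge 5: (12,33.5)→(4.5,12.5)  cross = 12·12.5 − 4.5·33.5 = -0.7500; (r_i+r_j)·cross = 16.5·-0.7500 = -12.3750
Σcross = 520.7500 → A = |Σcross|/2 = 260.3750 mm²
Σ(r_i+r_j)·cross = 18822.5000 → first moment M = |Σ|/6 = 3137.0833
R_c = M/A = 3137.0833/260.3750 = 12.0483 mm
θ = 327° = 5.707227 rad
V = θ·R_c·A = 5.707227·12.0483·260.3750 = 17904.046 mm³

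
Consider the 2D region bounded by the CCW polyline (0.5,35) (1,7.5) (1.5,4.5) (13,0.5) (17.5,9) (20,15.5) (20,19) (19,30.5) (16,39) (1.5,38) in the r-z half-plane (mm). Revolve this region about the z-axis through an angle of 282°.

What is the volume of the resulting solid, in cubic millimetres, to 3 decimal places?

Profile (r,z), 10 vertices: (0.5,35) (1,7.5) (1.5,4.5) (13,0.5) (17.5,9) (20,15.5) (20,19) (19,30.5) (16,39) (1.5,38)
edge 0: (0.5,35)→(1,7.5)  cross = 0.5·7.5 − 1·35 = -31.2500; (r_i+r_j)·cross = 1.5·-31.2500 = -46.8750
edge 1: (1,7.5)→(1.5,4.5)  cross = 1·4.5 − 1.5·7.5 = -6.7500; (r_i+r_j)·cross = 2.5·-6.7500 = -16.8750
edge 2: (1.5,4.5)→(13,0.5)  cross = 1.5·0.5 − 13·4.5 = -57.7500; (r_i+r_j)·cross = 14.5·-57.7500 = -837.3750
edge 3: (13,0.5)→(17.5,9)  cross = 13·9 − 17.5·0.5 = 108.2500; (r_i+r_j)·cross = 30.5·108.2500 = 3301.6250
edge 4: (17.5,9)→(20,15.5)  cross = 17.5·15.5 − 20·9 = 91.2500; (r_i+r_j)·cross = 37.5·91.2500 = 3421.8750
edge 5: (20,15.5)→(20,19)  cross = 20·19 − 20·15.5 = 70.0000; (r_i+r_j)·cross = 40·70.0000 = 2800.0000
edge 6: (20,19)→(19,30.5)  cross = 20·30.5 − 19·19 = 249.0000; (r_i+r_j)·cross = 39·249.0000 = 9711.0000
edge 7: (19,30.5)→(16,39)  cross = 19·39 − 16·30.5 = 253.0000; (r_i+r_j)·cross = 35·253.0000 = 8855.0000
edge 8: (16,39)→(1.5,38)  cross = 16·38 − 1.5·39 = 549.5000; (r_i+r_j)·cross = 17.5·549.5000 = 9616.2500
edge 9: (1.5,38)→(0.5,35)  cross = 1.5·35 − 0.5·38 = 33.5000; (r_i+r_j)·cross = 2·33.5000 = 67.0000
Σcross = 1258.7500 → A = |Σcross|/2 = 629.3750 mm²
Σ(r_i+r_j)·cross = 36871.6250 → first moment M = |Σ|/6 = 6145.2708
R_c = M/A = 6145.2708/629.3750 = 9.7641 mm
θ = 282° = 4.921828 rad
V = θ·R_c·A = 4.921828·9.7641·629.3750 = 30245.969 mm³

Volume = 30245.969 mm³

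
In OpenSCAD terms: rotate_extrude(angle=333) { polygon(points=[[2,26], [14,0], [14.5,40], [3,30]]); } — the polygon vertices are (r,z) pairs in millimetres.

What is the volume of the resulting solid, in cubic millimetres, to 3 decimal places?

Volume = 15245.220 mm³

Profile (r,z), 4 vertices: (2,26) (14,0) (14.5,40) (3,30)
edge 0: (2,26)→(14,0)  cross = 2·0 − 14·26 = -364.0000; (r_i+r_j)·cross = 16·-364.0000 = -5824.0000
edge 1: (14,0)→(14.5,40)  cross = 14·40 − 14.5·0 = 560.0000; (r_i+r_j)·cross = 28.5·560.0000 = 15960.0000
edge 2: (14.5,40)→(3,30)  cross = 14.5·30 − 3·40 = 315.0000; (r_i+r_j)·cross = 17.5·315.0000 = 5512.5000
edge 3: (3,30)→(2,26)  cross = 3·26 − 2·30 = 18.0000; (r_i+r_j)·cross = 5·18.0000 = 90.0000
Σcross = 529.0000 → A = |Σcross|/2 = 264.5000 mm²
Σ(r_i+r_j)·cross = 15738.5000 → first moment M = |Σ|/6 = 2623.0833
R_c = M/A = 2623.0833/264.5000 = 9.9171 mm
θ = 333° = 5.811946 rad
V = θ·R_c·A = 5.811946·9.9171·264.5000 = 15245.220 mm³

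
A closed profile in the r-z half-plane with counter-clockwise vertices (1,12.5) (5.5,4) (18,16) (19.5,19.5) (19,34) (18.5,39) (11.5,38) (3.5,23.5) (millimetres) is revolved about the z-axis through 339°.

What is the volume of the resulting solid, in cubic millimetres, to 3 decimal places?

Volume = 26293.418 mm³

Profile (r,z), 8 vertices: (1,12.5) (5.5,4) (18,16) (19.5,19.5) (19,34) (18.5,39) (11.5,38) (3.5,23.5)
edge 0: (1,12.5)→(5.5,4)  cross = 1·4 − 5.5·12.5 = -64.7500; (r_i+r_j)·cross = 6.5·-64.7500 = -420.8750
edge 1: (5.5,4)→(18,16)  cross = 5.5·16 − 18·4 = 16.0000; (r_i+r_j)·cross = 23.5·16.0000 = 376.0000
edge 2: (18,16)→(19.5,19.5)  cross = 18·19.5 − 19.5·16 = 39.0000; (r_i+r_j)·cross = 37.5·39.0000 = 1462.5000
edge 3: (19.5,19.5)→(19,34)  cross = 19.5·34 − 19·19.5 = 292.5000; (r_i+r_j)·cross = 38.5·292.5000 = 11261.2500
edge 4: (19,34)→(18.5,39)  cross = 19·39 − 18.5·34 = 112.0000; (r_i+r_j)·cross = 37.5·112.0000 = 4200.0000
edge 5: (18.5,39)→(11.5,38)  cross = 18.5·38 − 11.5·39 = 254.5000; (r_i+r_j)·cross = 30·254.5000 = 7635.0000
edge 6: (11.5,38)→(3.5,23.5)  cross = 11.5·23.5 − 3.5·38 = 137.2500; (r_i+r_j)·cross = 15·137.2500 = 2058.7500
edge 7: (3.5,23.5)→(1,12.5)  cross = 3.5·12.5 − 1·23.5 = 20.2500; (r_i+r_j)·cross = 4.5·20.2500 = 91.1250
Σcross = 806.7500 → A = |Σcross|/2 = 403.3750 mm²
Σ(r_i+r_j)·cross = 26663.7500 → first moment M = |Σ|/6 = 4443.9583
R_c = M/A = 4443.9583/403.3750 = 11.0169 mm
θ = 339° = 5.916666 rad
V = θ·R_c·A = 5.916666·11.0169·403.3750 = 26293.418 mm³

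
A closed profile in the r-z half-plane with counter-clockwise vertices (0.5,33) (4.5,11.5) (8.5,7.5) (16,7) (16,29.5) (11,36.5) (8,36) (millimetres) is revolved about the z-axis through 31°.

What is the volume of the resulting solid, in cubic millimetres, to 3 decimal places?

Volume = 1764.326 mm³

Profile (r,z), 7 vertices: (0.5,33) (4.5,11.5) (8.5,7.5) (16,7) (16,29.5) (11,36.5) (8,36)
edge 0: (0.5,33)→(4.5,11.5)  cross = 0.5·11.5 − 4.5·33 = -142.7500; (r_i+r_j)·cross = 5·-142.7500 = -713.7500
edge 1: (4.5,11.5)→(8.5,7.5)  cross = 4.5·7.5 − 8.5·11.5 = -64.0000; (r_i+r_j)·cross = 13·-64.0000 = -832.0000
edge 2: (8.5,7.5)→(16,7)  cross = 8.5·7 − 16·7.5 = -60.5000; (r_i+r_j)·cross = 24.5·-60.5000 = -1482.2500
edge 3: (16,7)→(16,29.5)  cross = 16·29.5 − 16·7 = 360.0000; (r_i+r_j)·cross = 32·360.0000 = 11520.0000
edge 4: (16,29.5)→(11,36.5)  cross = 16·36.5 − 11·29.5 = 259.5000; (r_i+r_j)·cross = 27·259.5000 = 7006.5000
edge 5: (11,36.5)→(8,36)  cross = 11·36 − 8·36.5 = 104.0000; (r_i+r_j)·cross = 19·104.0000 = 1976.0000
edge 6: (8,36)→(0.5,33)  cross = 8·33 − 0.5·36 = 246.0000; (r_i+r_j)·cross = 8.5·246.0000 = 2091.0000
Σcross = 702.2500 → A = |Σcross|/2 = 351.1250 mm²
Σ(r_i+r_j)·cross = 19565.5000 → first moment M = |Σ|/6 = 3260.9167
R_c = M/A = 3260.9167/351.1250 = 9.2871 mm
θ = 31° = 0.541052 rad
V = θ·R_c·A = 0.541052·9.2871·351.1250 = 1764.326 mm³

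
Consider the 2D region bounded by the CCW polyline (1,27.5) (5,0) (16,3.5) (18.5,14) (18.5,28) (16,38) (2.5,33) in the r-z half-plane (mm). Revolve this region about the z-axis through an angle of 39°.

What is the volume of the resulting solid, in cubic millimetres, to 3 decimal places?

Profile (r,z), 7 vertices: (1,27.5) (5,0) (16,3.5) (18.5,14) (18.5,28) (16,38) (2.5,33)
edge 0: (1,27.5)→(5,0)  cross = 1·0 − 5·27.5 = -137.5000; (r_i+r_j)·cross = 6·-137.5000 = -825.0000
edge 1: (5,0)→(16,3.5)  cross = 5·3.5 − 16·0 = 17.5000; (r_i+r_j)·cross = 21·17.5000 = 367.5000
edge 2: (16,3.5)→(18.5,14)  cross = 16·14 − 18.5·3.5 = 159.2500; (r_i+r_j)·cross = 34.5·159.2500 = 5494.1250
edge 3: (18.5,14)→(18.5,28)  cross = 18.5·28 − 18.5·14 = 259.0000; (r_i+r_j)·cross = 37·259.0000 = 9583.0000
edge 4: (18.5,28)→(16,38)  cross = 18.5·38 − 16·28 = 255.0000; (r_i+r_j)·cross = 34.5·255.0000 = 8797.5000
edge 5: (16,38)→(2.5,33)  cross = 16·33 − 2.5·38 = 433.0000; (r_i+r_j)·cross = 18.5·433.0000 = 8010.5000
edge 6: (2.5,33)→(1,27.5)  cross = 2.5·27.5 − 1·33 = 35.7500; (r_i+r_j)·cross = 3.5·35.7500 = 125.1250
Σcross = 1022.0000 → A = |Σcross|/2 = 511.0000 mm²
Σ(r_i+r_j)·cross = 31552.7500 → first moment M = |Σ|/6 = 5258.7917
R_c = M/A = 5258.7917/511.0000 = 10.2912 mm
θ = 39° = 0.680678 rad
V = θ·R_c·A = 0.680678·10.2912·511.0000 = 3579.546 mm³

Volume = 3579.546 mm³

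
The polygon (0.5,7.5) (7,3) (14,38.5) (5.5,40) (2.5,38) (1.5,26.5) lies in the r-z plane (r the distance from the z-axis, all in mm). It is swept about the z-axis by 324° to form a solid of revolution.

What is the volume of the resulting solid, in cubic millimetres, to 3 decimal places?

Profile (r,z), 6 vertices: (0.5,7.5) (7,3) (14,38.5) (5.5,40) (2.5,38) (1.5,26.5)
edge 0: (0.5,7.5)→(7,3)  cross = 0.5·3 − 7·7.5 = -51.0000; (r_i+r_j)·cross = 7.5·-51.0000 = -382.5000
edge 1: (7,3)→(14,38.5)  cross = 7·38.5 − 14·3 = 227.5000; (r_i+r_j)·cross = 21·227.5000 = 4777.5000
edge 2: (14,38.5)→(5.5,40)  cross = 14·40 − 5.5·38.5 = 348.2500; (r_i+r_j)·cross = 19.5·348.2500 = 6790.8750
edge 3: (5.5,40)→(2.5,38)  cross = 5.5·38 − 2.5·40 = 109.0000; (r_i+r_j)·cross = 8·109.0000 = 872.0000
edge 4: (2.5,38)→(1.5,26.5)  cross = 2.5·26.5 − 1.5·38 = 9.2500; (r_i+r_j)·cross = 4·9.2500 = 37.0000
edge 5: (1.5,26.5)→(0.5,7.5)  cross = 1.5·7.5 − 0.5·26.5 = -2.0000; (r_i+r_j)·cross = 2·-2.0000 = -4.0000
Σcross = 641.0000 → A = |Σcross|/2 = 320.5000 mm²
Σ(r_i+r_j)·cross = 12090.8750 → first moment M = |Σ|/6 = 2015.1458
R_c = M/A = 2015.1458/320.5000 = 6.2875 mm
θ = 324° = 5.654867 rad
V = θ·R_c·A = 5.654867·6.2875·320.5000 = 11395.381 mm³

Volume = 11395.381 mm³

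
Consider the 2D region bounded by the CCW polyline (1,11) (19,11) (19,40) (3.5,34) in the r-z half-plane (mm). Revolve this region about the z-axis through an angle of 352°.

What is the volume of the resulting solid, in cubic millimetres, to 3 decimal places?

Volume = 29062.362 mm³

Profile (r,z), 4 vertices: (1,11) (19,11) (19,40) (3.5,34)
edge 0: (1,11)→(19,11)  cross = 1·11 − 19·11 = -198.0000; (r_i+r_j)·cross = 20·-198.0000 = -3960.0000
edge 1: (19,11)→(19,40)  cross = 19·40 − 19·11 = 551.0000; (r_i+r_j)·cross = 38·551.0000 = 20938.0000
edge 2: (19,40)→(3.5,34)  cross = 19·34 − 3.5·40 = 506.0000; (r_i+r_j)·cross = 22.5·506.0000 = 11385.0000
edge 3: (3.5,34)→(1,11)  cross = 3.5·11 − 1·34 = 4.5000; (r_i+r_j)·cross = 4.5·4.5000 = 20.2500
Σcross = 863.5000 → A = |Σcross|/2 = 431.7500 mm²
Σ(r_i+r_j)·cross = 28383.2500 → first moment M = |Σ|/6 = 4730.5417
R_c = M/A = 4730.5417/431.7500 = 10.9567 mm
θ = 352° = 6.143559 rad
V = θ·R_c·A = 6.143559·10.9567·431.7500 = 29062.362 mm³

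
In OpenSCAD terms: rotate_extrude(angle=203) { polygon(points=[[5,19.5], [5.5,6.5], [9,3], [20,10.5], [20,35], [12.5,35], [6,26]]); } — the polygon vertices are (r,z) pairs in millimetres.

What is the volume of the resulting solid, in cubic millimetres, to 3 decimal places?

Volume = 17551.153 mm³

Profile (r,z), 7 vertices: (5,19.5) (5.5,6.5) (9,3) (20,10.5) (20,35) (12.5,35) (6,26)
edge 0: (5,19.5)→(5.5,6.5)  cross = 5·6.5 − 5.5·19.5 = -74.7500; (r_i+r_j)·cross = 10.5·-74.7500 = -784.8750
edge 1: (5.5,6.5)→(9,3)  cross = 5.5·3 − 9·6.5 = -42.0000; (r_i+r_j)·cross = 14.5·-42.0000 = -609.0000
edge 2: (9,3)→(20,10.5)  cross = 9·10.5 − 20·3 = 34.5000; (r_i+r_j)·cross = 29·34.5000 = 1000.5000
edge 3: (20,10.5)→(20,35)  cross = 20·35 − 20·10.5 = 490.0000; (r_i+r_j)·cross = 40·490.0000 = 19600.0000
edge 4: (20,35)→(12.5,35)  cross = 20·35 − 12.5·35 = 262.5000; (r_i+r_j)·cross = 32.5·262.5000 = 8531.2500
edge 5: (12.5,35)→(6,26)  cross = 12.5·26 − 6·35 = 115.0000; (r_i+r_j)·cross = 18.5·115.0000 = 2127.5000
edge 6: (6,26)→(5,19.5)  cross = 6·19.5 − 5·26 = -13.0000; (r_i+r_j)·cross = 11·-13.0000 = -143.0000
Σcross = 772.2500 → A = |Σcross|/2 = 386.1250 mm²
Σ(r_i+r_j)·cross = 29722.3750 → first moment M = |Σ|/6 = 4953.7292
R_c = M/A = 4953.7292/386.1250 = 12.8293 mm
θ = 203° = 3.543018 rad
V = θ·R_c·A = 3.543018·12.8293·386.1250 = 17551.153 mm³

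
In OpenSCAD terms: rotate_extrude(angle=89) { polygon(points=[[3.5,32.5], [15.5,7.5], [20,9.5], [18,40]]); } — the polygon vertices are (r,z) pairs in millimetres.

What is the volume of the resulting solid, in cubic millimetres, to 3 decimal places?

Volume = 6290.877 mm³

Profile (r,z), 4 vertices: (3.5,32.5) (15.5,7.5) (20,9.5) (18,40)
edge 0: (3.5,32.5)→(15.5,7.5)  cross = 3.5·7.5 − 15.5·32.5 = -477.5000; (r_i+r_j)·cross = 19·-477.5000 = -9072.5000
edge 1: (15.5,7.5)→(20,9.5)  cross = 15.5·9.5 − 20·7.5 = -2.7500; (r_i+r_j)·cross = 35.5·-2.7500 = -97.6250
edge 2: (20,9.5)→(18,40)  cross = 20·40 − 18·9.5 = 629.0000; (r_i+r_j)·cross = 38·629.0000 = 23902.0000
edge 3: (18,40)→(3.5,32.5)  cross = 18·32.5 − 3.5·40 = 445.0000; (r_i+r_j)·cross = 21.5·445.0000 = 9567.5000
Σcross = 593.7500 → A = |Σcross|/2 = 296.8750 mm²
Σ(r_i+r_j)·cross = 24299.3750 → first moment M = |Σ|/6 = 4049.8958
R_c = M/A = 4049.8958/296.8750 = 13.6418 mm
θ = 89° = 1.553343 rad
V = θ·R_c·A = 1.553343·13.6418·296.8750 = 6290.877 mm³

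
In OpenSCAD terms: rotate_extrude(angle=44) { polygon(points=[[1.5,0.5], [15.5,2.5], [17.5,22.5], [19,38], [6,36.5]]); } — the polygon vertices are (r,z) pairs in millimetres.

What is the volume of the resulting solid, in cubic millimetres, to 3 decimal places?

Volume = 3828.861 mm³

Profile (r,z), 5 vertices: (1.5,0.5) (15.5,2.5) (17.5,22.5) (19,38) (6,36.5)
edge 0: (1.5,0.5)→(15.5,2.5)  cross = 1.5·2.5 − 15.5·0.5 = -4.0000; (r_i+r_j)·cross = 17·-4.0000 = -68.0000
edge 1: (15.5,2.5)→(17.5,22.5)  cross = 15.5·22.5 − 17.5·2.5 = 305.0000; (r_i+r_j)·cross = 33·305.0000 = 10065.0000
edge 2: (17.5,22.5)→(19,38)  cross = 17.5·38 − 19·22.5 = 237.5000; (r_i+r_j)·cross = 36.5·237.5000 = 8668.7500
edge 3: (19,38)→(6,36.5)  cross = 19·36.5 − 6·38 = 465.5000; (r_i+r_j)·cross = 25·465.5000 = 11637.5000
edge 4: (6,36.5)→(1.5,0.5)  cross = 6·0.5 − 1.5·36.5 = -51.7500; (r_i+r_j)·cross = 7.5·-51.7500 = -388.1250
Σcross = 952.2500 → A = |Σcross|/2 = 476.1250 mm²
Σ(r_i+r_j)·cross = 29915.1250 → first moment M = |Σ|/6 = 4985.8542
R_c = M/A = 4985.8542/476.1250 = 10.4717 mm
θ = 44° = 0.767945 rad
V = θ·R_c·A = 0.767945·10.4717·476.1250 = 3828.861 mm³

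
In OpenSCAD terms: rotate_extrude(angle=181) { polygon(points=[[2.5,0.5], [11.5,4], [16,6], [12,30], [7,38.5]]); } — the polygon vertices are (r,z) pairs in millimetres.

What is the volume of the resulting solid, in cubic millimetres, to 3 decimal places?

Profile (r,z), 5 vertices: (2.5,0.5) (11.5,4) (16,6) (12,30) (7,38.5)
edge 0: (2.5,0.5)→(11.5,4)  cross = 2.5·4 − 11.5·0.5 = 4.2500; (r_i+r_j)·cross = 14·4.2500 = 59.5000
edge 1: (11.5,4)→(16,6)  cross = 11.5·6 − 16·4 = 5.0000; (r_i+r_j)·cross = 27.5·5.0000 = 137.5000
edge 2: (16,6)→(12,30)  cross = 16·30 − 12·6 = 408.0000; (r_i+r_j)·cross = 28·408.0000 = 11424.0000
edge 3: (12,30)→(7,38.5)  cross = 12·38.5 − 7·30 = 252.0000; (r_i+r_j)·cross = 19·252.0000 = 4788.0000
edge 4: (7,38.5)→(2.5,0.5)  cross = 7·0.5 − 2.5·38.5 = -92.7500; (r_i+r_j)·cross = 9.5·-92.7500 = -881.1250
Σcross = 576.5000 → A = |Σcross|/2 = 288.2500 mm²
Σ(r_i+r_j)·cross = 15527.8750 → first moment M = |Σ|/6 = 2587.9792
R_c = M/A = 2587.9792/288.2500 = 8.9782 mm
θ = 181° = 3.159046 rad
V = θ·R_c·A = 3.159046·8.9782·288.2500 = 8175.545 mm³

Volume = 8175.545 mm³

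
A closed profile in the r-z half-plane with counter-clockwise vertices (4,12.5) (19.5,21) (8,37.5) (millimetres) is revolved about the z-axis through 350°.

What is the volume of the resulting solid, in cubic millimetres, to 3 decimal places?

Volume = 11336.895 mm³

Profile (r,z), 3 vertices: (4,12.5) (19.5,21) (8,37.5)
edge 0: (4,12.5)→(19.5,21)  cross = 4·21 − 19.5·12.5 = -159.7500; (r_i+r_j)·cross = 23.5·-159.7500 = -3754.1250
edge 1: (19.5,21)→(8,37.5)  cross = 19.5·37.5 − 8·21 = 563.2500; (r_i+r_j)·cross = 27.5·563.2500 = 15489.3750
edge 2: (8,37.5)→(4,12.5)  cross = 8·12.5 − 4·37.5 = -50.0000; (r_i+r_j)·cross = 12·-50.0000 = -600.0000
Σcross = 353.5000 → A = |Σcross|/2 = 176.7500 mm²
Σ(r_i+r_j)·cross = 11135.2500 → first moment M = |Σ|/6 = 1855.8750
R_c = M/A = 1855.8750/176.7500 = 10.5000 mm
θ = 350° = 6.108652 rad
V = θ·R_c·A = 6.108652·10.5000·176.7500 = 11336.895 mm³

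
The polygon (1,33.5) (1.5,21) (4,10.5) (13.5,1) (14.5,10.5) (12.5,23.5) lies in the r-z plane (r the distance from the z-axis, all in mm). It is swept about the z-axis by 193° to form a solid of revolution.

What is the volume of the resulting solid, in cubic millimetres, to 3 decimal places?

Volume = 6566.441 mm³

Profile (r,z), 6 vertices: (1,33.5) (1.5,21) (4,10.5) (13.5,1) (14.5,10.5) (12.5,23.5)
edge 0: (1,33.5)→(1.5,21)  cross = 1·21 − 1.5·33.5 = -29.2500; (r_i+r_j)·cross = 2.5·-29.2500 = -73.1250
edge 1: (1.5,21)→(4,10.5)  cross = 1.5·10.5 − 4·21 = -68.2500; (r_i+r_j)·cross = 5.5·-68.2500 = -375.3750
edge 2: (4,10.5)→(13.5,1)  cross = 4·1 − 13.5·10.5 = -137.7500; (r_i+r_j)·cross = 17.5·-137.7500 = -2410.6250
edge 3: (13.5,1)→(14.5,10.5)  cross = 13.5·10.5 − 14.5·1 = 127.2500; (r_i+r_j)·cross = 28·127.2500 = 3563.0000
edge 4: (14.5,10.5)→(12.5,23.5)  cross = 14.5·23.5 − 12.5·10.5 = 209.5000; (r_i+r_j)·cross = 27·209.5000 = 5656.5000
edge 5: (12.5,23.5)→(1,33.5)  cross = 12.5·33.5 − 1·23.5 = 395.2500; (r_i+r_j)·cross = 13.5·395.2500 = 5335.8750
Σcross = 496.7500 → A = |Σcross|/2 = 248.3750 mm²
Σ(r_i+r_j)·cross = 11696.2500 → first moment M = |Σ|/6 = 1949.3750
R_c = M/A = 1949.3750/248.3750 = 7.8485 mm
θ = 193° = 3.368485 rad
V = θ·R_c·A = 3.368485·7.8485·248.3750 = 6566.441 mm³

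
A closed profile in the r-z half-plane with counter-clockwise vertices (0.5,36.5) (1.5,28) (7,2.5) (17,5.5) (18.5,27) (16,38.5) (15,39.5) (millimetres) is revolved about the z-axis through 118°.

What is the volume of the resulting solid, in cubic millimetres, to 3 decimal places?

Profile (r,z), 7 vertices: (0.5,36.5) (1.5,28) (7,2.5) (17,5.5) (18.5,27) (16,38.5) (15,39.5)
edge 0: (0.5,36.5)→(1.5,28)  cross = 0.5·28 − 1.5·36.5 = -40.7500; (r_i+r_j)·cross = 2·-40.7500 = -81.5000
edge 1: (1.5,28)→(7,2.5)  cross = 1.5·2.5 − 7·28 = -192.2500; (r_i+r_j)·cross = 8.5·-192.2500 = -1634.1250
edge 2: (7,2.5)→(17,5.5)  cross = 7·5.5 − 17·2.5 = -4.0000; (r_i+r_j)·cross = 24·-4.0000 = -96.0000
edge 3: (17,5.5)→(18.5,27)  cross = 17·27 − 18.5·5.5 = 357.2500; (r_i+r_j)·cross = 35.5·357.2500 = 12682.3750
edge 4: (18.5,27)→(16,38.5)  cross = 18.5·38.5 − 16·27 = 280.2500; (r_i+r_j)·cross = 34.5·280.2500 = 9668.6250
edge 5: (16,38.5)→(15,39.5)  cross = 16·39.5 − 15·38.5 = 54.5000; (r_i+r_j)·cross = 31·54.5000 = 1689.5000
edge 6: (15,39.5)→(0.5,36.5)  cross = 15·36.5 − 0.5·39.5 = 527.7500; (r_i+r_j)·cross = 15.5·527.7500 = 8180.1250
Σcross = 982.7500 → A = |Σcross|/2 = 491.3750 mm²
Σ(r_i+r_j)·cross = 30409.0000 → first moment M = |Σ|/6 = 5068.1667
R_c = M/A = 5068.1667/491.3750 = 10.3143 mm
θ = 118° = 2.059489 rad
V = θ·R_c·A = 2.059489·10.3143·491.3750 = 10437.831 mm³

Volume = 10437.831 mm³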